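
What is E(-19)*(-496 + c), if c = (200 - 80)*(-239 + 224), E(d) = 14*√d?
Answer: -32144*I*√19 ≈ -1.4011e+5*I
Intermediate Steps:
c = -1800 (c = 120*(-15) = -1800)
E(-19)*(-496 + c) = (14*√(-19))*(-496 - 1800) = (14*(I*√19))*(-2296) = (14*I*√19)*(-2296) = -32144*I*√19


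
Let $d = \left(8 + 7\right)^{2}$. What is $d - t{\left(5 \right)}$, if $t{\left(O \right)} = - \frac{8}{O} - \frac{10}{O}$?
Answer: $\frac{1143}{5} \approx 228.6$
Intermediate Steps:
$t{\left(O \right)} = - \frac{18}{O}$
$d = 225$ ($d = 15^{2} = 225$)
$d - t{\left(5 \right)} = 225 - - \frac{18}{5} = 225 + \frac{18}{5} = \frac{1143}{5}$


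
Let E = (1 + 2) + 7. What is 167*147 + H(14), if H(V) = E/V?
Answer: 171848/7 ≈ 24550.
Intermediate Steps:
E = 10 (E = 3 + 7 = 10)
H(V) = 10/V
167*147 + H(14) = 167*147 + 10/14 = 24549 + 10*(1/14) = 24549 + 5/7 = 171848/7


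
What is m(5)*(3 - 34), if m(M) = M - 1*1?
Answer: -124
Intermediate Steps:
m(M) = -1 + M (m(M) = M - 1 = -1 + M)
m(5)*(3 - 34) = (-1 + 5)*(3 - 34) = 4*(-31) = -124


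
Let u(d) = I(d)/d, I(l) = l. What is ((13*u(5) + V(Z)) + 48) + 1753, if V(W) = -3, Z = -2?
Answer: 1811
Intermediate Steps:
u(d) = 1 (u(d) = d/d = 1)
((13*u(5) + V(Z)) + 48) + 1753 = ((13*1 - 3) + 48) + 1753 = ((13 - 3) + 48) + 1753 = (10 + 48) + 1753 = 58 + 1753 = 1811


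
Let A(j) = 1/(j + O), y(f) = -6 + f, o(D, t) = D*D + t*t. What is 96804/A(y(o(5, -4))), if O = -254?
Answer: -21200076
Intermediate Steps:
o(D, t) = D**2 + t**2
A(j) = 1/(-254 + j) (A(j) = 1/(j - 254) = 1/(-254 + j))
96804/A(y(o(5, -4))) = 96804/(1/(-254 + (-6 + (5**2 + (-4)**2)))) = 96804/(1/(-254 + (-6 + (25 + 16)))) = 96804/(1/(-254 + (-6 + 41))) = 96804/(1/(-254 + 35)) = 96804/(1/(-219)) = 96804/(-1/219) = 96804*(-219) = -21200076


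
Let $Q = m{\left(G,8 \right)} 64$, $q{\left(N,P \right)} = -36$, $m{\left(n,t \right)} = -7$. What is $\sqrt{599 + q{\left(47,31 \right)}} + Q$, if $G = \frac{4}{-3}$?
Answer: $-448 + \sqrt{563} \approx -424.27$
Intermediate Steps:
$G = - \frac{4}{3}$ ($G = 4 \left(- \frac{1}{3}\right) = - \frac{4}{3} \approx -1.3333$)
$Q = -448$ ($Q = \left(-7\right) 64 = -448$)
$\sqrt{599 + q{\left(47,31 \right)}} + Q = \sqrt{599 - 36} - 448 = \sqrt{563} - 448 = -448 + \sqrt{563}$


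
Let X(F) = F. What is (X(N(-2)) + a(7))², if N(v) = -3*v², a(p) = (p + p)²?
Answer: 33856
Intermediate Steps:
a(p) = 4*p² (a(p) = (2*p)² = 4*p²)
(X(N(-2)) + a(7))² = (-3*(-2)² + 4*7²)² = (-3*4 + 4*49)² = (-12 + 196)² = 184² = 33856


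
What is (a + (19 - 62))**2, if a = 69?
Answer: 676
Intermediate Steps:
(a + (19 - 62))**2 = (69 + (19 - 62))**2 = (69 - 43)**2 = 26**2 = 676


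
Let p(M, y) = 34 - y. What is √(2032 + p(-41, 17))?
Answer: √2049 ≈ 45.266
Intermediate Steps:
√(2032 + p(-41, 17)) = √(2032 + (34 - 1*17)) = √(2032 + (34 - 17)) = √(2032 + 17) = √2049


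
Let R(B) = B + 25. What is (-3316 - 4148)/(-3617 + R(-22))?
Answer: 3732/1807 ≈ 2.0653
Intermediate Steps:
R(B) = 25 + B
(-3316 - 4148)/(-3617 + R(-22)) = (-3316 - 4148)/(-3617 + (25 - 22)) = -7464/(-3617 + 3) = -7464/(-3614) = -7464*(-1/3614) = 3732/1807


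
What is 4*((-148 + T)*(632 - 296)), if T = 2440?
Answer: 3080448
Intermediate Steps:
4*((-148 + T)*(632 - 296)) = 4*((-148 + 2440)*(632 - 296)) = 4*(2292*336) = 4*770112 = 3080448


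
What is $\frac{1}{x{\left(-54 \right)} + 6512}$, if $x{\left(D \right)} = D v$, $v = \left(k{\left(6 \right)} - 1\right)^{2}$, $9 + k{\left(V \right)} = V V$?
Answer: $- \frac{1}{29992} \approx -3.3342 \cdot 10^{-5}$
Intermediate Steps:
$k{\left(V \right)} = -9 + V^{2}$ ($k{\left(V \right)} = -9 + V V = -9 + V^{2}$)
$v = 676$ ($v = \left(\left(-9 + 6^{2}\right) - 1\right)^{2} = \left(\left(-9 + 36\right) - 1\right)^{2} = \left(27 - 1\right)^{2} = 26^{2} = 676$)
$x{\left(D \right)} = 676 D$ ($x{\left(D \right)} = D 676 = 676 D$)
$\frac{1}{x{\left(-54 \right)} + 6512} = \frac{1}{676 \left(-54\right) + 6512} = \frac{1}{-36504 + 6512} = \frac{1}{-29992} = - \frac{1}{29992}$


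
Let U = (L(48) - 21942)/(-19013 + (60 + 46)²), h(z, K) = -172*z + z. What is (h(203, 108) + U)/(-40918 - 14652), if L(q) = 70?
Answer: 269941129/432167890 ≈ 0.62462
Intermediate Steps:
h(z, K) = -171*z
U = 21872/7777 (U = (70 - 21942)/(-19013 + (60 + 46)²) = -21872/(-19013 + 106²) = -21872/(-19013 + 11236) = -21872/(-7777) = -21872*(-1/7777) = 21872/7777 ≈ 2.8124)
(h(203, 108) + U)/(-40918 - 14652) = (-171*203 + 21872/7777)/(-40918 - 14652) = (-34713 + 21872/7777)/(-55570) = -269941129/7777*(-1/55570) = 269941129/432167890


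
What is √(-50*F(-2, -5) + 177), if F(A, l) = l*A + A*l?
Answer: I*√823 ≈ 28.688*I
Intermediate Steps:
F(A, l) = 2*A*l (F(A, l) = A*l + A*l = 2*A*l)
√(-50*F(-2, -5) + 177) = √(-100*(-2)*(-5) + 177) = √(-50*20 + 177) = √(-1000 + 177) = √(-823) = I*√823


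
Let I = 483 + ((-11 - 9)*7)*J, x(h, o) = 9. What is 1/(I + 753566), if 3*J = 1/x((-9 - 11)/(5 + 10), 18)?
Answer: 27/20359183 ≈ 1.3262e-6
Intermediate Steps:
J = 1/27 (J = (⅓)/9 = (⅓)*(⅑) = 1/27 ≈ 0.037037)
I = 12901/27 (I = 483 + ((-11 - 9)*7)*(1/27) = 483 - 20*7*(1/27) = 483 - 140*1/27 = 483 - 140/27 = 12901/27 ≈ 477.81)
1/(I + 753566) = 1/(12901/27 + 753566) = 1/(20359183/27) = 27/20359183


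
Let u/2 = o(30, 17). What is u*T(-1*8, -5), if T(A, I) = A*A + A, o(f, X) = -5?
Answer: -560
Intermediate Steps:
u = -10 (u = 2*(-5) = -10)
T(A, I) = A + A² (T(A, I) = A² + A = A + A²)
u*T(-1*8, -5) = -10*(-1*8)*(1 - 1*8) = -(-80)*(1 - 8) = -(-80)*(-7) = -10*56 = -560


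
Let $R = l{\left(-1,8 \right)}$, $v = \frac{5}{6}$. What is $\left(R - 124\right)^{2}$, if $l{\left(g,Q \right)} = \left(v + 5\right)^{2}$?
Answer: $\frac{10491121}{1296} \approx 8095.0$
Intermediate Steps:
$v = \frac{5}{6}$ ($v = 5 \cdot \frac{1}{6} = \frac{5}{6} \approx 0.83333$)
$l{\left(g,Q \right)} = \frac{1225}{36}$ ($l{\left(g,Q \right)} = \left(\frac{5}{6} + 5\right)^{2} = \left(\frac{35}{6}\right)^{2} = \frac{1225}{36}$)
$R = \frac{1225}{36} \approx 34.028$
$\left(R - 124\right)^{2} = \left(\frac{1225}{36} - 124\right)^{2} = \left(- \frac{3239}{36}\right)^{2} = \frac{10491121}{1296}$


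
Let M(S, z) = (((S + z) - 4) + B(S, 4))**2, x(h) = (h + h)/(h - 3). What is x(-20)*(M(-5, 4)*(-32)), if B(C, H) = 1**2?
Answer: -20480/23 ≈ -890.43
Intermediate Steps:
B(C, H) = 1
x(h) = 2*h/(-3 + h) (x(h) = (2*h)/(-3 + h) = 2*h/(-3 + h))
M(S, z) = (-3 + S + z)**2 (M(S, z) = (((S + z) - 4) + 1)**2 = ((-4 + S + z) + 1)**2 = (-3 + S + z)**2)
x(-20)*(M(-5, 4)*(-32)) = (2*(-20)/(-3 - 20))*((-3 - 5 + 4)**2*(-32)) = (2*(-20)/(-23))*((-4)**2*(-32)) = (2*(-20)*(-1/23))*(16*(-32)) = (40/23)*(-512) = -20480/23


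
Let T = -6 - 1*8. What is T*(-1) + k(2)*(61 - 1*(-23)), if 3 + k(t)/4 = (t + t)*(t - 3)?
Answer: -2338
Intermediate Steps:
T = -14 (T = -6 - 8 = -14)
k(t) = -12 + 8*t*(-3 + t) (k(t) = -12 + 4*((t + t)*(t - 3)) = -12 + 4*((2*t)*(-3 + t)) = -12 + 4*(2*t*(-3 + t)) = -12 + 8*t*(-3 + t))
T*(-1) + k(2)*(61 - 1*(-23)) = -14*(-1) + (-12 - 24*2 + 8*2**2)*(61 - 1*(-23)) = 14 + (-12 - 48 + 8*4)*(61 + 23) = 14 + (-12 - 48 + 32)*84 = 14 - 28*84 = 14 - 2352 = -2338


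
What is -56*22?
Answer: -1232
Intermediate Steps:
-56*22 = -1232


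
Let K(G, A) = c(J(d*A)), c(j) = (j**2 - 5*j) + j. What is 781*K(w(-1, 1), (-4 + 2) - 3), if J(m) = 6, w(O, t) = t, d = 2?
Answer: 9372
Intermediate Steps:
c(j) = j**2 - 4*j
K(G, A) = 12 (K(G, A) = 6*(-4 + 6) = 6*2 = 12)
781*K(w(-1, 1), (-4 + 2) - 3) = 781*12 = 9372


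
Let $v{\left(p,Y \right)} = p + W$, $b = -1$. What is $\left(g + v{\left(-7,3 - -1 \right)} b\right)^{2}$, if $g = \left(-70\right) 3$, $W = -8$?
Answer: $38025$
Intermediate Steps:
$v{\left(p,Y \right)} = -8 + p$ ($v{\left(p,Y \right)} = p - 8 = -8 + p$)
$g = -210$
$\left(g + v{\left(-7,3 - -1 \right)} b\right)^{2} = \left(-210 + \left(-8 - 7\right) \left(-1\right)\right)^{2} = \left(-210 - -15\right)^{2} = \left(-210 + 15\right)^{2} = \left(-195\right)^{2} = 38025$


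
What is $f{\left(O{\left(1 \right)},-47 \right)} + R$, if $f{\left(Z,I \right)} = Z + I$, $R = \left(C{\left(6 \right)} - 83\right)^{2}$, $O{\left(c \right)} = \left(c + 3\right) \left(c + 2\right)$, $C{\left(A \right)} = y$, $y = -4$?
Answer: $7534$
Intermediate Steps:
$C{\left(A \right)} = -4$
$O{\left(c \right)} = \left(2 + c\right) \left(3 + c\right)$ ($O{\left(c \right)} = \left(3 + c\right) \left(2 + c\right) = \left(2 + c\right) \left(3 + c\right)$)
$R = 7569$ ($R = \left(-4 - 83\right)^{2} = \left(-87\right)^{2} = 7569$)
$f{\left(Z,I \right)} = I + Z$
$f{\left(O{\left(1 \right)},-47 \right)} + R = \left(-47 + \left(6 + 1^{2} + 5 \cdot 1\right)\right) + 7569 = \left(-47 + \left(6 + 1 + 5\right)\right) + 7569 = \left(-47 + 12\right) + 7569 = -35 + 7569 = 7534$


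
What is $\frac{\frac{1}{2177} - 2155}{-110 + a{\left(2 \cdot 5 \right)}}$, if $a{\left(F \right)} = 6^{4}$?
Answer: $- \frac{2345717}{1290961} \approx -1.817$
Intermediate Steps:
$a{\left(F \right)} = 1296$
$\frac{\frac{1}{2177} - 2155}{-110 + a{\left(2 \cdot 5 \right)}} = \frac{\frac{1}{2177} - 2155}{-110 + 1296} = \frac{\frac{1}{2177} - 2155}{1186} = \left(- \frac{4691434}{2177}\right) \frac{1}{1186} = - \frac{2345717}{1290961}$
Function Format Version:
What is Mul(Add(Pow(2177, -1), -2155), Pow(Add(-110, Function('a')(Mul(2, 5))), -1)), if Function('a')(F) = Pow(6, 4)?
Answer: Rational(-2345717, 1290961) ≈ -1.8170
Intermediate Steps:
Function('a')(F) = 1296
Mul(Add(Pow(2177, -1), -2155), Pow(Add(-110, Function('a')(Mul(2, 5))), -1)) = Mul(Add(Pow(2177, -1), -2155), Pow(Add(-110, 1296), -1)) = Mul(Add(Rational(1, 2177), -2155), Pow(1186, -1)) = Mul(Rational(-4691434, 2177), Rational(1, 1186)) = Rational(-2345717, 1290961)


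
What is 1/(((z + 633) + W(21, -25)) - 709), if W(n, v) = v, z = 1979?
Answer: 1/1878 ≈ 0.00053248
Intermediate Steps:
1/(((z + 633) + W(21, -25)) - 709) = 1/(((1979 + 633) - 25) - 709) = 1/((2612 - 25) - 709) = 1/(2587 - 709) = 1/1878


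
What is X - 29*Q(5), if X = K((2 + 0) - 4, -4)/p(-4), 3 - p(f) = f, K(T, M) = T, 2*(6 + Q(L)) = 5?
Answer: 1417/14 ≈ 101.21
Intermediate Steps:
Q(L) = -7/2 (Q(L) = -6 + (½)*5 = -6 + 5/2 = -7/2)
p(f) = 3 - f
X = -2/7 (X = ((2 + 0) - 4)/(3 - 1*(-4)) = (2 - 4)/(3 + 4) = -2/7 ≈ -0.28571)
X - 29*Q(5) = -2/7 - 29*(-7/2) = -2/7 + 203/2 = 1417/14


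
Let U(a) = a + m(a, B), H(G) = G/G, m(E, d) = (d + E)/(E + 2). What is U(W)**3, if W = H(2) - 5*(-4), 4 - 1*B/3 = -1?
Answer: 139798359/12167 ≈ 11490.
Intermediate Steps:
B = 15 (B = 12 - 3*(-1) = 12 + 3 = 15)
m(E, d) = (E + d)/(2 + E)
H(G) = 1
W = 21 (W = 1 - 5*(-4) = 1 + 20 = 21)
U(a) = a + (15 + a)/(2 + a) (U(a) = a + (a + 15)/(2 + a) = a + (15 + a)/(2 + a))
U(W)**3 = ((15 + 21 + 21*(2 + 21))/(2 + 21))**3 = ((15 + 21 + 21*23)/23)**3 = ((15 + 21 + 483)/23)**3 = ((1/23)*519)**3 = (519/23)**3 = 139798359/12167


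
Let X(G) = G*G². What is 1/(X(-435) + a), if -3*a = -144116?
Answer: -3/246794509 ≈ -1.2156e-8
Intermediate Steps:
X(G) = G³
a = 144116/3 (a = -⅓*(-144116) = 144116/3 ≈ 48039.)
1/(X(-435) + a) = 1/((-435)³ + 144116/3) = 1/(-82312875 + 144116/3) = 1/(-246794509/3) = -3/246794509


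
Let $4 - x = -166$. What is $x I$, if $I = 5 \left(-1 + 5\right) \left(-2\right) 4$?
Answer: $-27200$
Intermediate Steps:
$I = -160$ ($I = 5 \cdot 4 \left(-2\right) 4 = 20 \left(-2\right) 4 = \left(-40\right) 4 = -160$)
$x = 170$ ($x = 4 - -166 = 4 + 166 = 170$)
$x I = 170 \left(-160\right) = -27200$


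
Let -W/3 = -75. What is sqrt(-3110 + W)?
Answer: I*sqrt(2885) ≈ 53.712*I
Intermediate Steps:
W = 225 (W = -3*(-75) = 225)
sqrt(-3110 + W) = sqrt(-3110 + 225) = sqrt(-2885) = I*sqrt(2885)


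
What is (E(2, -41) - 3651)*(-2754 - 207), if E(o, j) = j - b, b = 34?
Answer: 11032686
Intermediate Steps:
E(o, j) = -34 + j (E(o, j) = j - 1*34 = j - 34 = -34 + j)
(E(2, -41) - 3651)*(-2754 - 207) = ((-34 - 41) - 3651)*(-2754 - 207) = (-75 - 3651)*(-2961) = -3726*(-2961) = 11032686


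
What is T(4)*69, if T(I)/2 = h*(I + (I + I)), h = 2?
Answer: 3312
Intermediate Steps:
T(I) = 12*I (T(I) = 2*(2*(I + (I + I))) = 2*(2*(I + 2*I)) = 2*(2*(3*I)) = 2*(6*I) = 12*I)
T(4)*69 = (12*4)*69 = 48*69 = 3312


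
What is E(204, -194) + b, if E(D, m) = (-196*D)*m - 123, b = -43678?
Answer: 7713095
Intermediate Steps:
E(D, m) = -123 - 196*D*m (E(D, m) = -196*D*m - 123 = -123 - 196*D*m)
E(204, -194) + b = (-123 - 196*204*(-194)) - 43678 = (-123 + 7756896) - 43678 = 7756773 - 43678 = 7713095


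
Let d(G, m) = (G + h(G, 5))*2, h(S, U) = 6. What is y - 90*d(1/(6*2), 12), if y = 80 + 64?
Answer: -951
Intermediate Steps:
d(G, m) = 12 + 2*G (d(G, m) = (G + 6)*2 = (6 + G)*2 = 12 + 2*G)
y = 144
y - 90*d(1/(6*2), 12) = 144 - 90*(12 + 2/((6*2))) = 144 - 90*(12 + 2/12) = 144 - 90*(12 + 2*(1/12)) = 144 - 90*(12 + ⅙) = 144 - 90*73/6 = 144 - 1095 = -951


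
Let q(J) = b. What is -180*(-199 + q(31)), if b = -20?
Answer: 39420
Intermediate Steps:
q(J) = -20
-180*(-199 + q(31)) = -180*(-199 - 20) = -180*(-219) = 39420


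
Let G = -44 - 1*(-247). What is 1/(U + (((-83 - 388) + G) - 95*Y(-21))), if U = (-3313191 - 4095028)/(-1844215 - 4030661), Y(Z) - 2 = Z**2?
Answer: -839268/35544459287 ≈ -2.3612e-5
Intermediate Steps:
G = 203 (G = -44 + 247 = 203)
Y(Z) = 2 + Z**2
U = 1058317/839268 (U = -7408219/(-5874876) = -7408219*(-1/5874876) = 1058317/839268 ≈ 1.2610)
1/(U + (((-83 - 388) + G) - 95*Y(-21))) = 1/(1058317/839268 + (((-83 - 388) + 203) - 95*(2 + (-21)**2))) = 1/(1058317/839268 + ((-471 + 203) - 95*(2 + 441))) = 1/(1058317/839268 + (-268 - 95*443)) = 1/(1058317/839268 + (-268 - 42085)) = 1/(1058317/839268 - 42353) = 1/(-35544459287/839268) = -839268/35544459287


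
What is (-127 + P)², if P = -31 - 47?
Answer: 42025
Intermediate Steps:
P = -78
(-127 + P)² = (-127 - 78)² = (-205)² = 42025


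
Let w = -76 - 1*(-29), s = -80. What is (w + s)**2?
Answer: 16129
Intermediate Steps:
w = -47 (w = -76 + 29 = -47)
(w + s)**2 = (-47 - 80)**2 = (-127)**2 = 16129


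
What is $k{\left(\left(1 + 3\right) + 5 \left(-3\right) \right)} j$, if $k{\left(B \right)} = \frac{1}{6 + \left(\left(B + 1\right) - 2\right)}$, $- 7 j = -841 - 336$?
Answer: $- \frac{1177}{42} \approx -28.024$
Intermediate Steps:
$j = \frac{1177}{7}$ ($j = - \frac{-841 - 336}{7} = \left(- \frac{1}{7}\right) \left(-1177\right) = \frac{1177}{7} \approx 168.14$)
$k{\left(B \right)} = \frac{1}{5 + B}$ ($k{\left(B \right)} = \frac{1}{6 + \left(\left(1 + B\right) - 2\right)} = \frac{1}{6 + \left(-1 + B\right)} = \frac{1}{5 + B}$)
$k{\left(\left(1 + 3\right) + 5 \left(-3\right) \right)} j = \frac{1}{5 + \left(\left(1 + 3\right) + 5 \left(-3\right)\right)} \frac{1177}{7} = \frac{1}{5 + \left(4 - 15\right)} \frac{1177}{7} = \frac{1}{5 - 11} \cdot \frac{1177}{7} = \frac{1}{-6} \cdot \frac{1177}{7} = \left(- \frac{1}{6}\right) \frac{1177}{7} = - \frac{1177}{42}$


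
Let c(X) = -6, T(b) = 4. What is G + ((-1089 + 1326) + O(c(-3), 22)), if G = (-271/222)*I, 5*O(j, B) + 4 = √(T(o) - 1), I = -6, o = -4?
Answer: 45052/185 + √3/5 ≈ 243.87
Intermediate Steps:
O(j, B) = -⅘ + √3/5 (O(j, B) = -⅘ + √(4 - 1)/5 = -⅘ + √3/5)
G = 271/37 (G = -271/222*(-6) = 271/37 ≈ 7.3243)
G + ((-1089 + 1326) + O(c(-3), 22)) = 271/37 + ((-1089 + 1326) + (-⅘ + √3/5)) = 271/37 + (237 + (-⅘ + √3/5)) = 271/37 + (1181/5 + √3/5) = 45052/185 + √3/5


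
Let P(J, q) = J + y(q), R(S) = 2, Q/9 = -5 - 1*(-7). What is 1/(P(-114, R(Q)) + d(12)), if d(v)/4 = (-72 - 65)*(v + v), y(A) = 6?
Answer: -1/13260 ≈ -7.5415e-5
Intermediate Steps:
Q = 18 (Q = 9*(-5 - 1*(-7)) = 9*(-5 + 7) = 9*2 = 18)
P(J, q) = 6 + J (P(J, q) = J + 6 = 6 + J)
d(v) = -1096*v (d(v) = 4*((-72 - 65)*(v + v)) = 4*(-274*v) = -1096*v)
1/(P(-114, R(Q)) + d(12)) = 1/((6 - 114) - 1096*12) = 1/(-108 - 13152) = 1/(-13260) = -1/13260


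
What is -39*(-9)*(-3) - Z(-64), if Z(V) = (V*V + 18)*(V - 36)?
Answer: 410347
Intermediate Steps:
Z(V) = (-36 + V)*(18 + V²) (Z(V) = (V² + 18)*(-36 + V) = (18 + V²)*(-36 + V) = (-36 + V)*(18 + V²))
-39*(-9)*(-3) - Z(-64) = -39*(-9)*(-3) - (-648 + (-64)³ - 36*(-64)² + 18*(-64)) = 351*(-3) - (-648 - 262144 - 36*4096 - 1152) = -1053 - (-648 - 262144 - 147456 - 1152) = -1053 - 1*(-411400) = -1053 + 411400 = 410347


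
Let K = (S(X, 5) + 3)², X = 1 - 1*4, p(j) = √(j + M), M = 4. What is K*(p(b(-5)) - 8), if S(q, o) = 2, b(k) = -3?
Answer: -175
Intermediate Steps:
p(j) = √(4 + j) (p(j) = √(j + 4) = √(4 + j))
X = -3 (X = 1 - 4 = -3)
K = 25 (K = (2 + 3)² = 5² = 25)
K*(p(b(-5)) - 8) = 25*(√(4 - 3) - 8) = 25*(√1 - 8) = 25*(1 - 8) = 25*(-7) = -175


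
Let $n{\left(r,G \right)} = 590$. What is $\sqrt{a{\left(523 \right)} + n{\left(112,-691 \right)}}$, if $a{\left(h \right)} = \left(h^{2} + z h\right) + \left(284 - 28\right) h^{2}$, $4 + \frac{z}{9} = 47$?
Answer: $2 \sqrt{17624986} \approx 8396.4$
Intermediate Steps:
$z = 387$ ($z = -36 + 9 \cdot 47 = -36 + 423 = 387$)
$a{\left(h \right)} = 257 h^{2} + 387 h$ ($a{\left(h \right)} = \left(h^{2} + 387 h\right) + \left(284 - 28\right) h^{2} = \left(h^{2} + 387 h\right) + 256 h^{2} = 257 h^{2} + 387 h$)
$\sqrt{a{\left(523 \right)} + n{\left(112,-691 \right)}} = \sqrt{523 \left(387 + 257 \cdot 523\right) + 590} = \sqrt{523 \left(387 + 134411\right) + 590} = \sqrt{523 \cdot 134798 + 590} = \sqrt{70499354 + 590} = \sqrt{70499944} = 2 \sqrt{17624986}$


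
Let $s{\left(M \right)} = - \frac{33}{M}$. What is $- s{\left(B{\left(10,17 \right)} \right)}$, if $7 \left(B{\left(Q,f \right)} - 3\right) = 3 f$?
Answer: $\frac{77}{24} \approx 3.2083$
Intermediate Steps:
$B{\left(Q,f \right)} = 3 + \frac{3 f}{7}$
$- s{\left(B{\left(10,17 \right)} \right)} = - \frac{-33}{3 + \frac{3}{7} \cdot 17} = - \frac{-33}{3 + \frac{51}{7}} = - \frac{-33}{\frac{72}{7}} = - \frac{\left(-33\right) 7}{72} = \left(-1\right) \left(- \frac{77}{24}\right) = \frac{77}{24}$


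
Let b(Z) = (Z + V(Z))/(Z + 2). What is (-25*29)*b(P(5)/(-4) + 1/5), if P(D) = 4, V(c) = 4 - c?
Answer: -7250/3 ≈ -2416.7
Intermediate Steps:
b(Z) = 4/(2 + Z) (b(Z) = (Z + (4 - Z))/(Z + 2) = 4/(2 + Z))
(-25*29)*b(P(5)/(-4) + 1/5) = (-25*29)*(4/(2 + (4/(-4) + 1/5))) = -2900/(2 + (4*(-¼) + 1*(⅕))) = -2900/(2 + (-1 + ⅕)) = -2900/(2 - ⅘) = -2900/6/5 = -2900*5/6 = -725*10/3 = -7250/3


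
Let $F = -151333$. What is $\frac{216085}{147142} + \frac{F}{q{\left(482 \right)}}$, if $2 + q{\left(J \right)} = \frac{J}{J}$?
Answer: $\frac{22267656371}{147142} \approx 1.5133 \cdot 10^{5}$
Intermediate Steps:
$q{\left(J \right)} = -1$ ($q{\left(J \right)} = -2 + \frac{J}{J} = -2 + 1 = -1$)
$\frac{216085}{147142} + \frac{F}{q{\left(482 \right)}} = \frac{216085}{147142} - \frac{151333}{-1} = 216085 \cdot \frac{1}{147142} - -151333 = \frac{216085}{147142} + 151333 = \frac{22267656371}{147142}$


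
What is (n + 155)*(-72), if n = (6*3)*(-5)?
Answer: -4680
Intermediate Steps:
n = -90 (n = 18*(-5) = -90)
(n + 155)*(-72) = (-90 + 155)*(-72) = 65*(-72) = -4680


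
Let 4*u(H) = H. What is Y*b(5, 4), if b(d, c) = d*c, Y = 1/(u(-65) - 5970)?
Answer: -16/4789 ≈ -0.0033410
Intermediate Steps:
u(H) = H/4
Y = -4/23945 (Y = 1/((¼)*(-65) - 5970) = 1/(-65/4 - 5970) = 1/(-23945/4) = -4/23945 ≈ -0.00016705)
b(d, c) = c*d
Y*b(5, 4) = -16*5/23945 = -4/23945*20 = -16/4789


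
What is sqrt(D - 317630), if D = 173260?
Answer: I*sqrt(144370) ≈ 379.96*I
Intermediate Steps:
sqrt(D - 317630) = sqrt(173260 - 317630) = sqrt(-144370) = I*sqrt(144370)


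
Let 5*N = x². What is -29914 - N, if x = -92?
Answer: -158034/5 ≈ -31607.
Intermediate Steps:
N = 8464/5 (N = (⅕)*(-92)² = (⅕)*8464 = 8464/5 ≈ 1692.8)
-29914 - N = -29914 - 1*8464/5 = -29914 - 8464/5 = -158034/5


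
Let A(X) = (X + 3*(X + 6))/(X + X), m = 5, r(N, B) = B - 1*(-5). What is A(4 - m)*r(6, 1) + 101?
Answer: 59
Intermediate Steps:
r(N, B) = 5 + B (r(N, B) = B + 5 = 5 + B)
A(X) = (18 + 4*X)/(2*X) (A(X) = (X + 3*(6 + X))/((2*X)) = (X + (18 + 3*X))*(1/(2*X)) = (18 + 4*X)*(1/(2*X)) = (18 + 4*X)/(2*X))
A(4 - m)*r(6, 1) + 101 = (2 + 9/(4 - 1*5))*(5 + 1) + 101 = (2 + 9/(4 - 5))*6 + 101 = (2 + 9/(-1))*6 + 101 = (2 + 9*(-1))*6 + 101 = (2 - 9)*6 + 101 = -7*6 + 101 = -42 + 101 = 59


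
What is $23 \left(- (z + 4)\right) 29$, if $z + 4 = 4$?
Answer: $-2668$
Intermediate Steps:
$z = 0$ ($z = -4 + 4 = 0$)
$23 \left(- (z + 4)\right) 29 = 23 \left(- (0 + 4)\right) 29 = 23 \left(\left(-1\right) 4\right) 29 = 23 \left(-4\right) 29 = \left(-92\right) 29 = -2668$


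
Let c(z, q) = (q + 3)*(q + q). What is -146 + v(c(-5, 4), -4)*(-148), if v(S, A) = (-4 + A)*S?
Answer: 66158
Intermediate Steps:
c(z, q) = 2*q*(3 + q) (c(z, q) = (3 + q)*(2*q) = 2*q*(3 + q))
v(S, A) = S*(-4 + A)
-146 + v(c(-5, 4), -4)*(-148) = -146 + ((2*4*(3 + 4))*(-4 - 4))*(-148) = -146 + ((2*4*7)*(-8))*(-148) = -146 + (56*(-8))*(-148) = -146 - 448*(-148) = -146 + 66304 = 66158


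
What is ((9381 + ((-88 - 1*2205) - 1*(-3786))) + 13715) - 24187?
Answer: 402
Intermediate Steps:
((9381 + ((-88 - 1*2205) - 1*(-3786))) + 13715) - 24187 = ((9381 + ((-88 - 2205) + 3786)) + 13715) - 24187 = ((9381 + (-2293 + 3786)) + 13715) - 24187 = ((9381 + 1493) + 13715) - 24187 = (10874 + 13715) - 24187 = 24589 - 24187 = 402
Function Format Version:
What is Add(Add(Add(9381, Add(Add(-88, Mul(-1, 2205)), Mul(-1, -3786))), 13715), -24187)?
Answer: 402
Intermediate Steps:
Add(Add(Add(9381, Add(Add(-88, Mul(-1, 2205)), Mul(-1, -3786))), 13715), -24187) = Add(Add(Add(9381, Add(Add(-88, -2205), 3786)), 13715), -24187) = Add(Add(Add(9381, Add(-2293, 3786)), 13715), -24187) = Add(Add(Add(9381, 1493), 13715), -24187) = Add(Add(10874, 13715), -24187) = Add(24589, -24187) = 402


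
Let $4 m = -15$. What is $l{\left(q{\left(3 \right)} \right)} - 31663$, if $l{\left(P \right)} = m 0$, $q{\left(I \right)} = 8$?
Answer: $-31663$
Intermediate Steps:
$m = - \frac{15}{4}$ ($m = \frac{1}{4} \left(-15\right) = - \frac{15}{4} \approx -3.75$)
$l{\left(P \right)} = 0$ ($l{\left(P \right)} = \left(- \frac{15}{4}\right) 0 = 0$)
$l{\left(q{\left(3 \right)} \right)} - 31663 = 0 - 31663 = -31663$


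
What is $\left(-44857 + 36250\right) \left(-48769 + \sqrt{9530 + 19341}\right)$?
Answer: $419754783 - 8607 \sqrt{28871} \approx 4.1829 \cdot 10^{8}$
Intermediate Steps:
$\left(-44857 + 36250\right) \left(-48769 + \sqrt{9530 + 19341}\right) = - 8607 \left(-48769 + \sqrt{28871}\right) = 419754783 - 8607 \sqrt{28871}$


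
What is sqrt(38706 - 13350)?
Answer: 2*sqrt(6339) ≈ 159.24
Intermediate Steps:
sqrt(38706 - 13350) = sqrt(25356) = 2*sqrt(6339)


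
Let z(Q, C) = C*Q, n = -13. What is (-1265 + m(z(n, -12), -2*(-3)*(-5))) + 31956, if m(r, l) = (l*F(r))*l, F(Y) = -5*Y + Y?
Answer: -530909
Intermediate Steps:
F(Y) = -4*Y
m(r, l) = -4*r*l² (m(r, l) = (l*(-4*r))*l = (-4*l*r)*l = -4*r*l²)
(-1265 + m(z(n, -12), -2*(-3)*(-5))) + 31956 = (-1265 - 4*(-12*(-13))*(-2*(-3)*(-5))²) + 31956 = (-1265 - 4*156*(6*(-5))²) + 31956 = (-1265 - 4*156*(-30)²) + 31956 = (-1265 - 4*156*900) + 31956 = (-1265 - 561600) + 31956 = -562865 + 31956 = -530909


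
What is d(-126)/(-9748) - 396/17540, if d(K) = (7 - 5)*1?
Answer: -486911/21372490 ≈ -0.022782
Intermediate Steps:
d(K) = 2 (d(K) = 2*1 = 2)
d(-126)/(-9748) - 396/17540 = 2/(-9748) - 396/17540 = 2*(-1/9748) - 396*1/17540 = -1/4874 - 99/4385 = -486911/21372490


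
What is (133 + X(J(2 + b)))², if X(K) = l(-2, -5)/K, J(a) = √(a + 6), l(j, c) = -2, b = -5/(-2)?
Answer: 371477/21 - 76*√42/3 ≈ 17525.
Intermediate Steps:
b = 5/2 (b = -5*(-½) = 5/2 ≈ 2.5000)
J(a) = √(6 + a)
X(K) = -2/K
(133 + X(J(2 + b)))² = (133 - 2/√(6 + (2 + 5/2)))² = (133 - 2/√(6 + 9/2))² = (133 - 2*√42/21)²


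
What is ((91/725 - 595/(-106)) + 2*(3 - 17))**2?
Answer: 2926764786841/5905922500 ≈ 495.56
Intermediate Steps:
((91/725 - 595/(-106)) + 2*(3 - 17))**2 = ((91*(1/725) - 595*(-1/106)) + 2*(-14))**2 = ((91/725 + 595/106) - 28)**2 = (441021/76850 - 28)**2 = (-1710779/76850)**2 = 2926764786841/5905922500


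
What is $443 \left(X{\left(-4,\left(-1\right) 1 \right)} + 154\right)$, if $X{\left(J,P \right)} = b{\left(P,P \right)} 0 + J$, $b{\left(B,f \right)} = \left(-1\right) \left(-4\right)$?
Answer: $66450$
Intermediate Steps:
$b{\left(B,f \right)} = 4$
$X{\left(J,P \right)} = J$ ($X{\left(J,P \right)} = 4 \cdot 0 + J = 0 + J = J$)
$443 \left(X{\left(-4,\left(-1\right) 1 \right)} + 154\right) = 443 \left(-4 + 154\right) = 443 \cdot 150 = 66450$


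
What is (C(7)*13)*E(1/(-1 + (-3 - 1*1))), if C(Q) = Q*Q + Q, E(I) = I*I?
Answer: 728/25 ≈ 29.120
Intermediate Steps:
E(I) = I**2
C(Q) = Q + Q**2 (C(Q) = Q**2 + Q = Q + Q**2)
(C(7)*13)*E(1/(-1 + (-3 - 1*1))) = ((7*(1 + 7))*13)*(1/(-1 + (-3 - 1*1)))**2 = ((7*8)*13)*(1/(-1 + (-3 - 1)))**2 = (56*13)*(1/(-1 - 4))**2 = 728*(1/(-5))**2 = 728*(-1/5)**2 = 728*(1/25) = 728/25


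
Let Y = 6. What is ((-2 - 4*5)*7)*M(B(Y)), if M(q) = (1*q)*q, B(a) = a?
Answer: -5544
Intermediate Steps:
M(q) = q**2 (M(q) = q*q = q**2)
((-2 - 4*5)*7)*M(B(Y)) = ((-2 - 4*5)*7)*6**2 = ((-2 - 20)*7)*36 = -22*7*36 = -154*36 = -5544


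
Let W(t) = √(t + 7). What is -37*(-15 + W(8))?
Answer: 555 - 37*√15 ≈ 411.70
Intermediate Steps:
W(t) = √(7 + t)
-37*(-15 + W(8)) = -37*(-15 + √(7 + 8)) = -37*(-15 + √15) = 555 - 37*√15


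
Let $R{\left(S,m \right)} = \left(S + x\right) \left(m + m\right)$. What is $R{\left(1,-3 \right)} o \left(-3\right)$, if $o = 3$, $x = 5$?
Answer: $324$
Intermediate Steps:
$R{\left(S,m \right)} = 2 m \left(5 + S\right)$ ($R{\left(S,m \right)} = \left(S + 5\right) \left(m + m\right) = \left(5 + S\right) 2 m = 2 m \left(5 + S\right)$)
$R{\left(1,-3 \right)} o \left(-3\right) = 2 \left(-3\right) \left(5 + 1\right) 3 \left(-3\right) = 2 \left(-3\right) 6 \cdot 3 \left(-3\right) = \left(-36\right) 3 \left(-3\right) = \left(-108\right) \left(-3\right) = 324$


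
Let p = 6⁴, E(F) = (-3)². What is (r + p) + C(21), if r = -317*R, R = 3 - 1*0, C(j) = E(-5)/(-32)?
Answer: 11031/32 ≈ 344.72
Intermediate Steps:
E(F) = 9
C(j) = -9/32 (C(j) = 9/(-32) = 9*(-1/32) = -9/32)
R = 3 (R = 3 + 0 = 3)
r = -951 (r = -317*3 = -951)
p = 1296
(r + p) + C(21) = (-951 + 1296) - 9/32 = 345 - 9/32 = 11031/32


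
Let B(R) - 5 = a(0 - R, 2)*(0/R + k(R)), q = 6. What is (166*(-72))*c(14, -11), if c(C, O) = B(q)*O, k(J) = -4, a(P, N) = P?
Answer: 3812688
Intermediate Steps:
B(R) = 5 + 4*R (B(R) = 5 + (0 - R)*(0/R - 4) = 5 + (-R)*(0 - 4) = 5 - R*(-4) = 5 + 4*R)
c(C, O) = 29*O (c(C, O) = (5 + 4*6)*O = (5 + 24)*O = 29*O)
(166*(-72))*c(14, -11) = (166*(-72))*(29*(-11)) = -11952*(-319) = 3812688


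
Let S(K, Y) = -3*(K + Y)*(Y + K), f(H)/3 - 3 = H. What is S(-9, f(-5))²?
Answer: 455625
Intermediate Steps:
f(H) = 9 + 3*H
S(K, Y) = -3*(K + Y)² (S(K, Y) = -3*(K + Y)*(K + Y) = -3*(K + Y)²)
S(-9, f(-5))² = (-3*(-9 + (9 + 3*(-5)))²)² = (-3*(-9 + (9 - 15))²)² = (-3*(-9 - 6)²)² = (-3*(-15)²)² = (-3*225)² = (-675)² = 455625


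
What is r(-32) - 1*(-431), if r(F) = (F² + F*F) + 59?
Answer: 2538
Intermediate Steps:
r(F) = 59 + 2*F² (r(F) = (F² + F²) + 59 = 2*F² + 59 = 59 + 2*F²)
r(-32) - 1*(-431) = (59 + 2*(-32)²) - 1*(-431) = (59 + 2*1024) + 431 = (59 + 2048) + 431 = 2107 + 431 = 2538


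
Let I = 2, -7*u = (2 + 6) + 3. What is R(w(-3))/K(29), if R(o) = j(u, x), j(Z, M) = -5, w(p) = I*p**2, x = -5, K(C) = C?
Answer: -5/29 ≈ -0.17241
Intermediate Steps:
u = -11/7 (u = -((2 + 6) + 3)/7 = -(8 + 3)/7 = -1/7*11 = -11/7 ≈ -1.5714)
w(p) = 2*p**2
R(o) = -5
R(w(-3))/K(29) = -5/29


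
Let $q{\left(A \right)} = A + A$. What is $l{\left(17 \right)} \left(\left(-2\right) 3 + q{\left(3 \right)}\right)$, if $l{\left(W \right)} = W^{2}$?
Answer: $0$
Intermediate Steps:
$q{\left(A \right)} = 2 A$
$l{\left(17 \right)} \left(\left(-2\right) 3 + q{\left(3 \right)}\right) = 17^{2} \left(\left(-2\right) 3 + 2 \cdot 3\right) = 289 \left(-6 + 6\right) = 289 \cdot 0 = 0$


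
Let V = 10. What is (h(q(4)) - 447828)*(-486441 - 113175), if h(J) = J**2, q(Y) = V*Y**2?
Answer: 253174664448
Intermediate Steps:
q(Y) = 10*Y**2
(h(q(4)) - 447828)*(-486441 - 113175) = ((10*4**2)**2 - 447828)*(-486441 - 113175) = ((10*16)**2 - 447828)*(-599616) = (160**2 - 447828)*(-599616) = (25600 - 447828)*(-599616) = -422228*(-599616) = 253174664448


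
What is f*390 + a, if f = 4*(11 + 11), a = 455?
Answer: 34775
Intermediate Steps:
f = 88 (f = 4*22 = 88)
f*390 + a = 88*390 + 455 = 34320 + 455 = 34775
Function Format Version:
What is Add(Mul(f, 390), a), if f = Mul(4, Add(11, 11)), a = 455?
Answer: 34775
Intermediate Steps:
f = 88 (f = Mul(4, 22) = 88)
Add(Mul(f, 390), a) = Add(Mul(88, 390), 455) = Add(34320, 455) = 34775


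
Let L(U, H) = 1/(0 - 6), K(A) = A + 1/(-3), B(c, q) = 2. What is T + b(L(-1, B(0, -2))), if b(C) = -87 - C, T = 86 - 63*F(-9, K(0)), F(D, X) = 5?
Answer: -1895/6 ≈ -315.83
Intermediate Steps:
K(A) = -1/3 + A (K(A) = A - 1/3 = -1/3 + A)
L(U, H) = -1/6 (L(U, H) = 1/(-6) = -1/6)
T = -229 (T = 86 - 63*5 = 86 - 315 = -229)
T + b(L(-1, B(0, -2))) = -229 + (-87 - 1*(-1/6)) = -229 + (-87 + 1/6) = -229 - 521/6 = -1895/6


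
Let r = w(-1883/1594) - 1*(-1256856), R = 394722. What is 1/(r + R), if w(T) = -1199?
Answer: 1/1650379 ≈ 6.0592e-7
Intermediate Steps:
r = 1255657 (r = -1199 - 1*(-1256856) = -1199 + 1256856 = 1255657)
1/(r + R) = 1/(1255657 + 394722) = 1/1650379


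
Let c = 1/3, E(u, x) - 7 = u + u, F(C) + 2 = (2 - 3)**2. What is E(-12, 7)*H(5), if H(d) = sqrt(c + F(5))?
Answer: -17*I*sqrt(6)/3 ≈ -13.88*I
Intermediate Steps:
F(C) = -1 (F(C) = -2 + (2 - 3)**2 = -2 + (-1)**2 = -2 + 1 = -1)
E(u, x) = 7 + 2*u (E(u, x) = 7 + (u + u) = 7 + 2*u)
c = 1/3 ≈ 0.33333
H(d) = I*sqrt(6)/3 (H(d) = sqrt(1/3 - 1) = sqrt(-2/3) = I*sqrt(6)/3)
E(-12, 7)*H(5) = (7 + 2*(-12))*(I*sqrt(6)/3) = (7 - 24)*(I*sqrt(6)/3) = -17*I*sqrt(6)/3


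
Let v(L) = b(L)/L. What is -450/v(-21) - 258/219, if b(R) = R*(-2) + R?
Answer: 32764/73 ≈ 448.82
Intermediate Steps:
b(R) = -R (b(R) = -2*R + R = -R)
v(L) = -1 (v(L) = (-L)/L = -1)
-450/v(-21) - 258/219 = -450/(-1) - 258/219 = -450*(-1) - 258*1/219 = 450 - 86/73 = 32764/73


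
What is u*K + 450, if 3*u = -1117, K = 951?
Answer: -353639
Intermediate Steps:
u = -1117/3 (u = (1/3)*(-1117) = -1117/3 ≈ -372.33)
u*K + 450 = -1117/3*951 + 450 = -354089 + 450 = -353639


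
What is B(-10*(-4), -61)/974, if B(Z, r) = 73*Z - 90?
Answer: 1415/487 ≈ 2.9055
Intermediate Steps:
B(Z, r) = -90 + 73*Z
B(-10*(-4), -61)/974 = (-90 + 73*(-10*(-4)))/974 = (-90 + 73*40)*(1/974) = (-90 + 2920)*(1/974) = 2830*(1/974) = 1415/487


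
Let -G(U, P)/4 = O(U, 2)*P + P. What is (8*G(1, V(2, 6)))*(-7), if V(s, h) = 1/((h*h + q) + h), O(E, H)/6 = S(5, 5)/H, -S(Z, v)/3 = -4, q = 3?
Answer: 8288/45 ≈ 184.18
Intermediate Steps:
S(Z, v) = 12 (S(Z, v) = -3*(-4) = 12)
O(E, H) = 72/H (O(E, H) = 6*(12/H) = 72/H)
V(s, h) = 1/(3 + h + h²) (V(s, h) = 1/((h*h + 3) + h) = 1/((h² + 3) + h) = 1/((3 + h²) + h) = 1/(3 + h + h²))
G(U, P) = -148*P (G(U, P) = -4*((72/2)*P + P) = -4*((72*(½))*P + P) = -4*(36*P + P) = -148*P)
(8*G(1, V(2, 6)))*(-7) = (8*(-148/(3 + 6 + 6²)))*(-7) = (8*(-148/(3 + 6 + 36)))*(-7) = (8*(-148/45))*(-7) = -1184/45*(-7) = 8288/45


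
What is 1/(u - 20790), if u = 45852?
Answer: 1/25062 ≈ 3.9901e-5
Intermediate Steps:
1/(u - 20790) = 1/(45852 - 20790) = 1/25062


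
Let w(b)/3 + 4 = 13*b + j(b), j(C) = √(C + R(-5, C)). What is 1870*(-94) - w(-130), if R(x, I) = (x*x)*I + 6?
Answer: -170698 - 3*I*√3374 ≈ -1.707e+5 - 174.26*I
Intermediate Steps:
R(x, I) = 6 + I*x² (R(x, I) = x²*I + 6 = I*x² + 6 = 6 + I*x²)
j(C) = √(6 + 26*C) (j(C) = √(C + (6 + C*(-5)²)) = √(C + (6 + C*25)) = √(C + (6 + 25*C)) = √(6 + 26*C))
w(b) = -12 + 3*√(6 + 26*b) + 39*b (w(b) = -12 + 3*(13*b + √(6 + 26*b)) = -12 + 3*(√(6 + 26*b) + 13*b) = -12 + (3*√(6 + 26*b) + 39*b) = -12 + 3*√(6 + 26*b) + 39*b)
1870*(-94) - w(-130) = 1870*(-94) - (-12 + 3*√(6 + 26*(-130)) + 39*(-130)) = -175780 - (-12 + 3*√(6 - 3380) - 5070) = -175780 - (-12 + 3*√(-3374) - 5070) = -175780 - (-12 + 3*(I*√3374) - 5070) = -175780 - (-12 + 3*I*√3374 - 5070) = -175780 - (-5082 + 3*I*√3374) = -175780 + (5082 - 3*I*√3374) = -170698 - 3*I*√3374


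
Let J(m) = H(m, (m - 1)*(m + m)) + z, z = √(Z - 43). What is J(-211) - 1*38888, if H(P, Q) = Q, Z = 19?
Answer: 50576 + 2*I*√6 ≈ 50576.0 + 4.899*I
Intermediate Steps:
z = 2*I*√6 (z = √(19 - 43) = √(-24) = 2*I*√6 ≈ 4.899*I)
J(m) = 2*I*√6 + 2*m*(-1 + m) (J(m) = (m - 1)*(m + m) + 2*I*√6 = (-1 + m)*(2*m) + 2*I*√6 = 2*m*(-1 + m) + 2*I*√6 = 2*I*√6 + 2*m*(-1 + m))
J(-211) - 1*38888 = (2*I*√6 + 2*(-211)*(-1 - 211)) - 1*38888 = (2*I*√6 + 2*(-211)*(-212)) - 38888 = (2*I*√6 + 89464) - 38888 = (89464 + 2*I*√6) - 38888 = 50576 + 2*I*√6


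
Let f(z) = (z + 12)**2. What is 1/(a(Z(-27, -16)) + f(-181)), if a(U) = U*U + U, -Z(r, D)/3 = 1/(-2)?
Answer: 4/114259 ≈ 3.5008e-5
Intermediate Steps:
Z(r, D) = 3/2 (Z(r, D) = -3/(-2) = -3*(-1/2) = 3/2)
f(z) = (12 + z)**2
a(U) = U + U**2 (a(U) = U**2 + U = U + U**2)
1/(a(Z(-27, -16)) + f(-181)) = 1/(3*(1 + 3/2)/2 + (12 - 181)**2) = 1/((3/2)*(5/2) + (-169)**2) = 1/(15/4 + 28561) = 1/(114259/4) = 4/114259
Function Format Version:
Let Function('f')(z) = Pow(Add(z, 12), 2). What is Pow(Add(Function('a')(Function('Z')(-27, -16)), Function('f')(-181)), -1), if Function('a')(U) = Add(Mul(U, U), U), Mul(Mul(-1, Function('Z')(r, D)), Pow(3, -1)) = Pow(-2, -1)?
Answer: Rational(4, 114259) ≈ 3.5008e-5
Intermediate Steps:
Function('Z')(r, D) = Rational(3, 2) (Function('Z')(r, D) = Mul(-3, Pow(-2, -1)) = Mul(-3, Rational(-1, 2)) = Rational(3, 2))
Function('f')(z) = Pow(Add(12, z), 2)
Function('a')(U) = Add(U, Pow(U, 2)) (Function('a')(U) = Add(Pow(U, 2), U) = Add(U, Pow(U, 2)))
Pow(Add(Function('a')(Function('Z')(-27, -16)), Function('f')(-181)), -1) = Pow(Add(Mul(Rational(3, 2), Add(1, Rational(3, 2))), Pow(Add(12, -181), 2)), -1) = Pow(Add(Mul(Rational(3, 2), Rational(5, 2)), Pow(-169, 2)), -1) = Pow(Add(Rational(15, 4), 28561), -1) = Pow(Rational(114259, 4), -1) = Rational(4, 114259)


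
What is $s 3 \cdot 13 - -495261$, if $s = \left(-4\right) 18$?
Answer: $492453$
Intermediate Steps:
$s = -72$
$s 3 \cdot 13 - -495261 = \left(-72\right) 3 \cdot 13 - -495261 = \left(-216\right) 13 + 495261 = -2808 + 495261 = 492453$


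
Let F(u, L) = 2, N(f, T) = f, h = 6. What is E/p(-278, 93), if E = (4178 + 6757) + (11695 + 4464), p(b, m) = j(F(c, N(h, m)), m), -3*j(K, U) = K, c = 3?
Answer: -40641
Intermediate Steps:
j(K, U) = -K/3
p(b, m) = -⅔ (p(b, m) = -⅓*2 = -⅔)
E = 27094 (E = 10935 + 16159 = 27094)
E/p(-278, 93) = 27094/(-⅔) = 27094*(-3/2) = -40641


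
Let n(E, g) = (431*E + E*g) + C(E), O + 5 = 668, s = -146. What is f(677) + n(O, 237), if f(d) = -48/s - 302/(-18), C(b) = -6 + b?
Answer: 291417676/657 ≈ 4.4356e+5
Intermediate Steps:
f(d) = 11239/657 (f(d) = -48/(-146) - 302/(-18) = -48*(-1/146) - 302*(-1/18) = 24/73 + 151/9 = 11239/657)
O = 663 (O = -5 + 668 = 663)
n(E, g) = -6 + 432*E + E*g (n(E, g) = (431*E + E*g) + (-6 + E) = -6 + 432*E + E*g)
f(677) + n(O, 237) = 11239/657 + (-6 + 432*663 + 663*237) = 11239/657 + (-6 + 286416 + 157131) = 11239/657 + 443541 = 291417676/657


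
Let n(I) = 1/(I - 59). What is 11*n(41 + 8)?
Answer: -11/10 ≈ -1.1000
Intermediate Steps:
n(I) = 1/(-59 + I)
11*n(41 + 8) = 11/(-59 + (41 + 8)) = 11/(-59 + 49) = 11/(-10) = 11*(-1/10) = -11/10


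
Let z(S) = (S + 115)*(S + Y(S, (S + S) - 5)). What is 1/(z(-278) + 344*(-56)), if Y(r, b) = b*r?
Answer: -1/25395104 ≈ -3.9378e-8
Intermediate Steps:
z(S) = (115 + S)*(S + S*(-5 + 2*S)) (z(S) = (S + 115)*(S + ((S + S) - 5)*S) = (115 + S)*(S + (2*S - 5)*S) = (115 + S)*(S + (-5 + 2*S)*S) = (115 + S)*(S + S*(-5 + 2*S)))
1/(z(-278) + 344*(-56)) = 1/(2*(-278)*(-230 + (-278)² + 113*(-278)) + 344*(-56)) = 1/(2*(-278)*(-230 + 77284 - 31414) - 19264) = 1/(2*(-278)*45640 - 19264) = 1/(-25375840 - 19264) = 1/(-25395104) = -1/25395104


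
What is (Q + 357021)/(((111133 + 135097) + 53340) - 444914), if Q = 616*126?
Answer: -144879/48448 ≈ -2.9904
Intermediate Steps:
Q = 77616
(Q + 357021)/(((111133 + 135097) + 53340) - 444914) = (77616 + 357021)/(((111133 + 135097) + 53340) - 444914) = 434637/((246230 + 53340) - 444914) = 434637/(299570 - 444914) = 434637/(-145344) = 434637*(-1/145344) = -144879/48448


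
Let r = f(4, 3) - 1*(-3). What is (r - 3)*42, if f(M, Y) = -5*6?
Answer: -1260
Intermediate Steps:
f(M, Y) = -30
r = -27 (r = -30 - 1*(-3) = -30 + 3 = -27)
(r - 3)*42 = (-27 - 3)*42 = -30*42 = -1260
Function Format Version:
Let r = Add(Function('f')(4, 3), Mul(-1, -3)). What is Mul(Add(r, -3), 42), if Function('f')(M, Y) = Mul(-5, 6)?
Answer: -1260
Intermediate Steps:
Function('f')(M, Y) = -30
r = -27 (r = Add(-30, Mul(-1, -3)) = Add(-30, 3) = -27)
Mul(Add(r, -3), 42) = Mul(Add(-27, -3), 42) = Mul(-30, 42) = -1260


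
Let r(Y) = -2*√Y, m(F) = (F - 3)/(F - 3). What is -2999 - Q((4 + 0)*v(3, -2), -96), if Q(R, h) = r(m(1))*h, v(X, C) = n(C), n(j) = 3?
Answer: -3191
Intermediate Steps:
m(F) = 1 (m(F) = (-3 + F)/(-3 + F) = 1)
v(X, C) = 3
Q(R, h) = -2*h (Q(R, h) = (-2*√1)*h = (-2*1)*h = -2*h)
-2999 - Q((4 + 0)*v(3, -2), -96) = -2999 - (-2)*(-96) = -2999 - 1*192 = -2999 - 192 = -3191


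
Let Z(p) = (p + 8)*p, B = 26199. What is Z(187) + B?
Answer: 62664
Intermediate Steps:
Z(p) = p*(8 + p) (Z(p) = (8 + p)*p = p*(8 + p))
Z(187) + B = 187*(8 + 187) + 26199 = 187*195 + 26199 = 36465 + 26199 = 62664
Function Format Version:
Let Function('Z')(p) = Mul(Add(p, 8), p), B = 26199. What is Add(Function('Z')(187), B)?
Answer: 62664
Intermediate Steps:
Function('Z')(p) = Mul(p, Add(8, p)) (Function('Z')(p) = Mul(Add(8, p), p) = Mul(p, Add(8, p)))
Add(Function('Z')(187), B) = Add(Mul(187, Add(8, 187)), 26199) = Add(Mul(187, 195), 26199) = Add(36465, 26199) = 62664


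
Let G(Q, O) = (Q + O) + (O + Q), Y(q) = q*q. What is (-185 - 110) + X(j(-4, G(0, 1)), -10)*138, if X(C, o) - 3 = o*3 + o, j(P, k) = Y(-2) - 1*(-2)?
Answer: -5401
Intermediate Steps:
Y(q) = q²
G(Q, O) = 2*O + 2*Q (G(Q, O) = (O + Q) + (O + Q) = 2*O + 2*Q)
j(P, k) = 6 (j(P, k) = (-2)² - 1*(-2) = 4 + 2 = 6)
X(C, o) = 3 + 4*o (X(C, o) = 3 + (o*3 + o) = 3 + (3*o + o) = 3 + 4*o)
(-185 - 110) + X(j(-4, G(0, 1)), -10)*138 = (-185 - 110) + (3 + 4*(-10))*138 = -295 + (3 - 40)*138 = -295 - 37*138 = -295 - 5106 = -5401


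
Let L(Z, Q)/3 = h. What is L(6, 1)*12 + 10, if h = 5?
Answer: 190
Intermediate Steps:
L(Z, Q) = 15 (L(Z, Q) = 3*5 = 15)
L(6, 1)*12 + 10 = 15*12 + 10 = 180 + 10 = 190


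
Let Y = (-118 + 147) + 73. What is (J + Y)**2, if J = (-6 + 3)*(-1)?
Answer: 11025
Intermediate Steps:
Y = 102 (Y = 29 + 73 = 102)
J = 3 (J = -3*(-1) = 3)
(J + Y)**2 = (3 + 102)**2 = 105**2 = 11025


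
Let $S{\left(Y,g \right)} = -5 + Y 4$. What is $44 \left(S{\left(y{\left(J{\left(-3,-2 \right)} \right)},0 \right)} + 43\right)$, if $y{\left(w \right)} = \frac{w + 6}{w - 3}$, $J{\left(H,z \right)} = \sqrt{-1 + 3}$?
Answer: $\frac{8184}{7} - \frac{1584 \sqrt{2}}{7} \approx 849.13$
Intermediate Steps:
$J{\left(H,z \right)} = \sqrt{2}$
$y{\left(w \right)} = \frac{6 + w}{-3 + w}$
$S{\left(Y,g \right)} = -5 + 4 Y$
$44 \left(S{\left(y{\left(J{\left(-3,-2 \right)} \right)},0 \right)} + 43\right) = 44 \left(\left(-5 + 4 \frac{6 + \sqrt{2}}{-3 + \sqrt{2}}\right) + 43\right) = 44 \left(\left(-5 + \frac{4 \left(6 + \sqrt{2}\right)}{-3 + \sqrt{2}}\right) + 43\right) = 44 \left(38 + \frac{4 \left(6 + \sqrt{2}\right)}{-3 + \sqrt{2}}\right) = 1672 + \frac{176 \left(6 + \sqrt{2}\right)}{-3 + \sqrt{2}}$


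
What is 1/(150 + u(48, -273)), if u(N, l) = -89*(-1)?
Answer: 1/239 ≈ 0.0041841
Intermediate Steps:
u(N, l) = 89
1/(150 + u(48, -273)) = 1/(150 + 89) = 1/239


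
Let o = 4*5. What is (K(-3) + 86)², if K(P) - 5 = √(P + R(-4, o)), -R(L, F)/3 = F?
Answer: 8218 + 546*I*√7 ≈ 8218.0 + 1444.6*I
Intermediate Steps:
o = 20
R(L, F) = -3*F
K(P) = 5 + √(-60 + P) (K(P) = 5 + √(P - 3*20) = 5 + √(P - 60) = 5 + √(-60 + P))
(K(-3) + 86)² = ((5 + √(-60 - 3)) + 86)² = ((5 + √(-63)) + 86)² = ((5 + 3*I*√7) + 86)² = (91 + 3*I*√7)²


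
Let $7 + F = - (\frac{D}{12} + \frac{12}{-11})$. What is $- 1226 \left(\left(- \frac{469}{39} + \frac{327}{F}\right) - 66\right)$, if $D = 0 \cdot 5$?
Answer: $\frac{31883356}{195} \approx 1.635 \cdot 10^{5}$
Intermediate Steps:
$D = 0$
$F = - \frac{65}{11}$ ($F = -7 - \left(\frac{0}{12} + \frac{12}{-11}\right) = -7 - \left(0 \cdot \frac{1}{12} + 12 \left(- \frac{1}{11}\right)\right) = -7 - \left(0 - \frac{12}{11}\right) = -7 - - \frac{12}{11} = -7 + \frac{12}{11} = - \frac{65}{11} \approx -5.9091$)
$- 1226 \left(\left(- \frac{469}{39} + \frac{327}{F}\right) - 66\right) = - 1226 \left(\left(- \frac{469}{39} + \frac{327}{- \frac{65}{11}}\right) - 66\right) = - 1226 \left(\left(\left(-469\right) \frac{1}{39} + 327 \left(- \frac{11}{65}\right)\right) - 66\right) = - 1226 \left(\left(- \frac{469}{39} - \frac{3597}{65}\right) - 66\right) = - 1226 \left(- \frac{13136}{195} - 66\right) = \left(-1226\right) \left(- \frac{26006}{195}\right) = \frac{31883356}{195}$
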